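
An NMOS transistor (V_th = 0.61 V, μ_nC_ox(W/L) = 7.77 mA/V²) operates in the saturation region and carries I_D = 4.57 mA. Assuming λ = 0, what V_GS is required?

V_GS = 1.69 V

In saturation I_D = ½ k_n (V_GS − V_th)², so V_GS − V_th = √(2 I_D / k_n) = √(2 × 4.57 / 7.77) = 1.08 V.
V_GS = 0.61 + 1.08 = 1.69 V.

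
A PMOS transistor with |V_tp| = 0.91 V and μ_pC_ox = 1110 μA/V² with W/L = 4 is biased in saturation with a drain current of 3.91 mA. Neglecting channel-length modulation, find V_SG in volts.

k_p = μ_pC_ox · (W/L) = 4.44 mA/V².
In saturation I_D = ½ k_p (V_SG − |V_tp|)², so V_SG − |V_tp| = √(2 I_D / k_p) = √(2 × 3.91 / 4.44) = 1.33 V.
V_SG = 0.91 + 1.33 = 2.24 V.

V_SG = 2.24 V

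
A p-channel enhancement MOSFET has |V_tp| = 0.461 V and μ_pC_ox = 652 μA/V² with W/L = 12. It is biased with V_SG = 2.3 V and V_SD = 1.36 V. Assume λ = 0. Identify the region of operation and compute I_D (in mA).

k_p = μ_pC_ox · (W/L) = 7.824 mA/V².
V_ov = V_SG − |V_tp| = 2.3 − 0.461 = 1.84 V.
Since V_SD = 1.36 V < V_ov = 1.84 V, the device is in the triode region.
I_D = k_p [V_ov · V_SD − ½ V_SD²] = 7.824 × [1.84 × 1.36 − 0.5 × 1.36²] = 12.3 mA.

Triode; I_D = 12.3 mA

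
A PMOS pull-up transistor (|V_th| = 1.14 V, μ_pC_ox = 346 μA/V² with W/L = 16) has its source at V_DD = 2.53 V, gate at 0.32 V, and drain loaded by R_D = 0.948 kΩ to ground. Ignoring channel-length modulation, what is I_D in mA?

V_SG = V_DD − V_G = 2.53 − 0.32 = 2.21 V, so V_ov = 2.21 − 1.14 = 1.07 V.
k_p = μ_pC_ox · (W/L) = 5.536 mA/V².
Assume saturation: I_D = ½ k_p V_ov² = 0.5 × 5.536 × 1.07² = 3.17 mA, giving V_SD = V_DD − I_D R_D = 2.53 − 3.17 × 0.948 = -0.474 V.
But -0.474 V < V_ov = 1.07 V, so the device is actually in triode.
In triode I_D = k_p[V_ov V_SD − ½ V_SD²] and I_D = (V_DD − V_SD)/R_D. Equating: 2.62 V_SD² − 6.615 V_SD + 2.53 = 0, giving V_SD = 0.47 V (the root below V_ov).
I_D = (2.53 − 0.47) / 0.948 = 2.17 mA.

I_D = 2.17 mA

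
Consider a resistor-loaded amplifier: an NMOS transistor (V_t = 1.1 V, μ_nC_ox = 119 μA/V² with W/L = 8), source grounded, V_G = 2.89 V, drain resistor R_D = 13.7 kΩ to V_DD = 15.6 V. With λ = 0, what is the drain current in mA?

I_D = 1.08 mA

V_GS = V_G = 2.89 V, so V_ov = 2.89 − 1.1 = 1.79 V.
k_n = μ_nC_ox · (W/L) = 0.952 mA/V².
Assume saturation: I_D = ½ k_n V_ov² = 0.5 × 0.952 × 1.79² = 1.53 mA, giving V_DS = V_DD − I_D R_D = 15.6 − 1.53 × 13.7 = -5.29 V.
But -5.29 V < V_ov = 1.79 V, so the device is actually in triode.
In triode I_D = k_n[V_ov V_DS − ½ V_DS²] and I_D = (V_DD − V_DS)/R_D. Equating: 6.52 V_DS² − 24.35 V_DS + 15.6 = 0, giving V_DS = 0.822 V (the root below V_ov).
I_D = (15.6 − 0.822) / 13.7 = 1.08 mA.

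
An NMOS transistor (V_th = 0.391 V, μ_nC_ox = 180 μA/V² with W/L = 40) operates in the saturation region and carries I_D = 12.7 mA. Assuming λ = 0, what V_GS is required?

k_n = μ_nC_ox · (W/L) = 7.2 mA/V².
In saturation I_D = ½ k_n (V_GS − V_th)², so V_GS − V_th = √(2 I_D / k_n) = √(2 × 12.7 / 7.2) = 1.88 V.
V_GS = 0.391 + 1.88 = 2.27 V.

V_GS = 2.27 V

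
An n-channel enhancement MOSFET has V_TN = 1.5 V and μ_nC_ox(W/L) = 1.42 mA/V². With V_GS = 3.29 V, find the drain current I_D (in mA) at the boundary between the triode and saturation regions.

I_D = 2.27 mA

At the boundary V_DS = V_ov = V_GS − V_TN = 3.29 − 1.5 = 1.79 V.
I_D = ½ k_n V_ov² = 0.5 × 1.42 × 1.79² = 2.27 mA.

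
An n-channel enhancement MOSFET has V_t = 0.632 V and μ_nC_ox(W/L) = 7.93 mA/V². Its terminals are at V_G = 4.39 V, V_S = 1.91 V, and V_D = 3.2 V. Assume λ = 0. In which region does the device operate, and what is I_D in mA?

V_GS = V_G − V_S = 4.39 − 1.91 = 2.48 V; V_DS = V_D − V_S = 3.2 − 1.91 = 1.29 V.
V_ov = V_GS − V_t = 2.48 − 0.632 = 1.85 V.
Since V_DS = 1.29 V < V_ov = 1.85 V, the device is in the triode region.
I_D = k_n [V_ov · V_DS − ½ V_DS²] = 7.93 × [1.85 × 1.29 − 0.5 × 1.29²] = 12.3 mA.

Triode; I_D = 12.3 mA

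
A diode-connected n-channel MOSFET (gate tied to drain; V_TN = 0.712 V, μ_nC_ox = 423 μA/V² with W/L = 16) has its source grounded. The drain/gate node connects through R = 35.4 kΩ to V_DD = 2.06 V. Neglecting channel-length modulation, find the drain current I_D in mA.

With gate tied to drain, V_GS = V_DS ≥ V_GS − V_TN, so the device is in saturation.
k_n = μ_nC_ox · (W/L) = 6.768 mA/V².
KCL at the drain: ½ k_n (V_GS − V_TN)² = (V_DD − V_GS)/R.
Let x = V_GS − 0.712. Then 120 x² + x − 1.348 = 0, giving x = 0.102 V (positive root), so V_GS = 0.814 V.
I_D = (V_DD − V_GS)/R = (2.06 − 0.814) / 35.4 = 0.0352 mA.

I_D = 0.0352 mA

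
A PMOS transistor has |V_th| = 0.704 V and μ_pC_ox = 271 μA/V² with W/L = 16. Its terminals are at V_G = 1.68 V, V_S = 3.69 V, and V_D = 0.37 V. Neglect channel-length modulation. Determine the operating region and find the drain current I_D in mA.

Saturation; I_D = 3.70 mA

V_SG = V_S − V_G = 3.69 − 1.68 = 2.01 V; V_SD = V_S − V_D = 3.69 − 0.37 = 3.32 V.
k_p = μ_pC_ox · (W/L) = 4.336 mA/V².
V_ov = V_SG − |V_th| = 2.01 − 0.704 = 1.31 V.
Since V_SD = 3.32 V ≥ V_ov = 1.31 V, the device is in saturation.
I_D = ½ k_p V_ov² = 0.5 × 4.336 × 1.31² = 3.7 mA.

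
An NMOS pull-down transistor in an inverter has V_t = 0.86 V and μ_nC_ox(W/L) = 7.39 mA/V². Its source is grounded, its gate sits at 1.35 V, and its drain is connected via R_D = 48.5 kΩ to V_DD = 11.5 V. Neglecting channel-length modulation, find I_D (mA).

V_GS = V_G = 1.35 V, so V_ov = 1.35 − 0.86 = 0.49 V.
Assume saturation: I_D = ½ k_n V_ov² = 0.5 × 7.39 × 0.49² = 0.887 mA, giving V_DS = V_DD − I_D R_D = 11.5 − 0.887 × 48.5 = -31.5 V.
But -31.5 V < V_ov = 0.49 V, so the device is actually in triode.
In triode I_D = k_n[V_ov V_DS − ½ V_DS²] and I_D = (V_DD − V_DS)/R_D. Equating: 179 V_DS² − 176.6 V_DS + 11.5 = 0, giving V_DS = 0.0701 V (the root below V_ov).
I_D = (11.5 − 0.0701) / 48.5 = 0.236 mA.

I_D = 0.236 mA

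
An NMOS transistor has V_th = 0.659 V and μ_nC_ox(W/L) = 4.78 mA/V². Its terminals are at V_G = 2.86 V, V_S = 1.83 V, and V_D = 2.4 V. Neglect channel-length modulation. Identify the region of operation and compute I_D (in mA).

Saturation; I_D = 0.329 mA

V_GS = V_G − V_S = 2.86 − 1.83 = 1.03 V; V_DS = V_D − V_S = 2.4 − 1.83 = 0.57 V.
V_ov = V_GS − V_th = 1.03 − 0.659 = 0.371 V.
Since V_DS = 0.57 V ≥ V_ov = 0.371 V, the device is in saturation.
I_D = ½ k_n V_ov² = 0.5 × 4.78 × 0.371² = 0.329 mA.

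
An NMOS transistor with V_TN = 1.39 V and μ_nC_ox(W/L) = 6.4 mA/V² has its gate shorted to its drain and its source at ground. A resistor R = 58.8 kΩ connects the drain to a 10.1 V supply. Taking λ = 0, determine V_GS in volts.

V_GS = 1.60 V

With gate tied to drain, V_GS = V_DS ≥ V_GS − V_TN, so the device is in saturation.
KCL at the drain: ½ k_n (V_GS − V_TN)² = (V_DD − V_GS)/R.
Let x = V_GS − 1.39. Then 188 x² + x − 8.71 = 0, giving x = 0.213 V (positive root), so V_GS = 1.6 V.
I_D = (V_DD − V_GS)/R = (10.1 − 1.6) / 58.8 = 0.145 mA.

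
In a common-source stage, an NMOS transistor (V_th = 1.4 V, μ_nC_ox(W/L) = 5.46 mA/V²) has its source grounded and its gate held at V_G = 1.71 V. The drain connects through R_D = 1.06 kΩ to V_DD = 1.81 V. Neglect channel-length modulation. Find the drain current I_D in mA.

V_GS = V_G = 1.71 V, so V_ov = 1.71 − 1.4 = 0.31 V.
Assume saturation: I_D = ½ k_n V_ov² = 0.5 × 5.46 × 0.31² = 0.262 mA, giving V_DS = V_DD − I_D R_D = 1.81 − 0.262 × 1.06 = 1.53 V.
V_DS = 1.53 V ≥ V_ov = 0.31 V, confirming saturation.

I_D = 0.262 mA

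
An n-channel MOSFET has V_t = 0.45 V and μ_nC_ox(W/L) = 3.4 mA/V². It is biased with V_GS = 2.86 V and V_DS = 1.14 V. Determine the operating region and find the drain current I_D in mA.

V_ov = V_GS − V_t = 2.86 − 0.45 = 2.41 V.
Since V_DS = 1.14 V < V_ov = 2.41 V, the device is in the triode region.
I_D = k_n [V_ov · V_DS − ½ V_DS²] = 3.4 × [2.41 × 1.14 − 0.5 × 1.14²] = 7.13 mA.

Triode; I_D = 7.13 mA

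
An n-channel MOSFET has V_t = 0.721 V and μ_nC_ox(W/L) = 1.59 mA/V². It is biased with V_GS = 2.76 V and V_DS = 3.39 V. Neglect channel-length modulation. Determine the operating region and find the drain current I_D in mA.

Saturation; I_D = 3.31 mA

V_ov = V_GS − V_t = 2.76 − 0.721 = 2.04 V.
Since V_DS = 3.39 V ≥ V_ov = 2.04 V, the device is in saturation.
I_D = ½ k_n V_ov² = 0.5 × 1.59 × 2.04² = 3.31 mA.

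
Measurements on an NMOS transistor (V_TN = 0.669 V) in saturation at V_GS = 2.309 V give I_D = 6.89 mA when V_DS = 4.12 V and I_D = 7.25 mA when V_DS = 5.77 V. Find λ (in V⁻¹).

λ = 0.0364 V⁻¹

With V_GS fixed, I_D ∝ (1 + λ V_DS) in saturation, so I_D2/I_D1 = (1 + λ V_DS2)/(1 + λ V_DS1).
7.25/6.89 = 1.052 = (1 + 5.77 λ)/(1 + 4.12 λ).
Solving: λ (I_D1 V_DS2 − I_D2 V_DS1) = I_D2 − I_D1, so λ = (7.25 − 6.89) / (6.89 × 5.77 − 7.25 × 4.12) = 0.36 / 9.89 = 0.0364 V⁻¹.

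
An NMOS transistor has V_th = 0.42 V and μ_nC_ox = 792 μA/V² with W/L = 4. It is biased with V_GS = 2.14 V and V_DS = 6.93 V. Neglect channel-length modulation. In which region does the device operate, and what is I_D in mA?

Saturation; I_D = 4.69 mA

k_n = μ_nC_ox · (W/L) = 3.168 mA/V².
V_ov = V_GS − V_th = 2.14 − 0.42 = 1.72 V.
Since V_DS = 6.93 V ≥ V_ov = 1.72 V, the device is in saturation.
I_D = ½ k_n V_ov² = 0.5 × 3.168 × 1.72² = 4.69 mA.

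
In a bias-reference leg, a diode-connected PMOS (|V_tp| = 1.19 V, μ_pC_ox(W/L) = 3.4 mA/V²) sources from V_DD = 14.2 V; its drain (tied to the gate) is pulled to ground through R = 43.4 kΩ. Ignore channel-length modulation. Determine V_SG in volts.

With gate tied to drain, V_SG = V_SD ≥ V_SG − |V_tp|, so the device is in saturation.
KCL at the drain: ½ k_p (V_SG − |V_tp|)² = (V_DD − V_SG)/R.
Let x = V_SG − 1.19. Then 73.8 x² + x − 13.01 = 0, giving x = 0.413 V (positive root), so V_SG = 1.6 V.
I_D = (V_DD − V_SG)/R = (14.2 − 1.6) / 43.4 = 0.29 mA.

V_SG = 1.60 V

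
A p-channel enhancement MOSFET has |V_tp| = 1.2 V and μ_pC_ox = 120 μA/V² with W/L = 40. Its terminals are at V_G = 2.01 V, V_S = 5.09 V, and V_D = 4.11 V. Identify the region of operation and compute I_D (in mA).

Triode; I_D = 6.54 mA

V_SG = V_S − V_G = 5.09 − 2.01 = 3.08 V; V_SD = V_S − V_D = 5.09 − 4.11 = 0.98 V.
k_p = μ_pC_ox · (W/L) = 4.8 mA/V².
V_ov = V_SG − |V_tp| = 3.08 − 1.2 = 1.88 V.
Since V_SD = 0.98 V < V_ov = 1.88 V, the device is in the triode region.
I_D = k_p [V_ov · V_SD − ½ V_SD²] = 4.8 × [1.88 × 0.98 − 0.5 × 0.98²] = 6.54 mA.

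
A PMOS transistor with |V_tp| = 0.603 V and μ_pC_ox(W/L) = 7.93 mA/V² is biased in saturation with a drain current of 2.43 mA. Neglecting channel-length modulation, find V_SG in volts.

V_SG = 1.39 V

In saturation I_D = ½ k_p (V_SG − |V_tp|)², so V_SG − |V_tp| = √(2 I_D / k_p) = √(2 × 2.43 / 7.93) = 0.783 V.
V_SG = 0.603 + 0.783 = 1.39 V.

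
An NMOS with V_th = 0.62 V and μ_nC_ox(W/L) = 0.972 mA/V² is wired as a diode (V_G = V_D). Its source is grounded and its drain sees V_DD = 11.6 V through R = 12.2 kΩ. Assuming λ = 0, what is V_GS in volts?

With gate tied to drain, V_GS = V_DS ≥ V_GS − V_th, so the device is in saturation.
KCL at the drain: ½ k_n (V_GS − V_th)² = (V_DD − V_GS)/R.
Let x = V_GS − 0.62. Then 5.93 x² + x − 10.98 = 0, giving x = 1.28 V (positive root), so V_GS = 1.9 V.
I_D = (V_DD − V_GS)/R = (11.6 − 1.9) / 12.2 = 0.795 mA.

V_GS = 1.90 V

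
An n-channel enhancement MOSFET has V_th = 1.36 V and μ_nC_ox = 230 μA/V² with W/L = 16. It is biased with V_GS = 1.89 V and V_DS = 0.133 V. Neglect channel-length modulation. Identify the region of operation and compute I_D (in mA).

k_n = μ_nC_ox · (W/L) = 3.68 mA/V².
V_ov = V_GS − V_th = 1.89 − 1.36 = 0.53 V.
Since V_DS = 0.133 V < V_ov = 0.53 V, the device is in the triode region.
I_D = k_n [V_ov · V_DS − ½ V_DS²] = 3.68 × [0.53 × 0.133 − 0.5 × 0.133²] = 0.227 mA.

Triode; I_D = 0.227 mA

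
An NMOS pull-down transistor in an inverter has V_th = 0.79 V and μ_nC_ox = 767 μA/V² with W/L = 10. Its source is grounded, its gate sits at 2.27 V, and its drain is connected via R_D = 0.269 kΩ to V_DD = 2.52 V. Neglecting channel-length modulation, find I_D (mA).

I_D = 6.49 mA

V_GS = V_G = 2.27 V, so V_ov = 2.27 − 0.79 = 1.48 V.
k_n = μ_nC_ox · (W/L) = 7.67 mA/V².
Assume saturation: I_D = ½ k_n V_ov² = 0.5 × 7.67 × 1.48² = 8.4 mA, giving V_DS = V_DD − I_D R_D = 2.52 − 8.4 × 0.269 = 0.26 V.
But 0.26 V < V_ov = 1.48 V, so the device is actually in triode.
In triode I_D = k_n[V_ov V_DS − ½ V_DS²] and I_D = (V_DD − V_DS)/R_D. Equating: 1.03 V_DS² − 4.054 V_DS + 2.52 = 0, giving V_DS = 0.774 V (the root below V_ov).
I_D = (2.52 − 0.774) / 0.269 = 6.49 mA.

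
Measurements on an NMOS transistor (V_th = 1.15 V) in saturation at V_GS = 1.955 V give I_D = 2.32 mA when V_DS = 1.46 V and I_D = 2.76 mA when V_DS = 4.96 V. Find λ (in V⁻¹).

With V_GS fixed, I_D ∝ (1 + λ V_DS) in saturation, so I_D2/I_D1 = (1 + λ V_DS2)/(1 + λ V_DS1).
2.76/2.32 = 1.19 = (1 + 4.96 λ)/(1 + 1.46 λ).
Solving: λ (I_D1 V_DS2 − I_D2 V_DS1) = I_D2 − I_D1, so λ = (2.76 − 2.32) / (2.32 × 4.96 − 2.76 × 1.46) = 0.44 / 7.48 = 0.0588 V⁻¹.

λ = 0.0588 V⁻¹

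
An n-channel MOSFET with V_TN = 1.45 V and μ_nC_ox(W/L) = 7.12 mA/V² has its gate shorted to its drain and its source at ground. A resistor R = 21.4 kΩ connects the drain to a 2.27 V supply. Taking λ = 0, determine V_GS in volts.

V_GS = 1.55 V

With gate tied to drain, V_GS = V_DS ≥ V_GS − V_TN, so the device is in saturation.
KCL at the drain: ½ k_n (V_GS − V_TN)² = (V_DD − V_GS)/R.
Let x = V_GS − 1.45. Then 76.2 x² + x − 0.82 = 0, giving x = 0.0974 V (positive root), so V_GS = 1.55 V.
I_D = (V_DD − V_GS)/R = (2.27 − 1.55) / 21.4 = 0.0338 mA.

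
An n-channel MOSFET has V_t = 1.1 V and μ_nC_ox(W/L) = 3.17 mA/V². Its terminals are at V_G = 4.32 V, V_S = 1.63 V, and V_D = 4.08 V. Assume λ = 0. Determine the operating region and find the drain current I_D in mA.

Saturation; I_D = 4.01 mA

V_GS = V_G − V_S = 4.32 − 1.63 = 2.69 V; V_DS = V_D − V_S = 4.08 − 1.63 = 2.45 V.
V_ov = V_GS − V_t = 2.69 − 1.1 = 1.59 V.
Since V_DS = 2.45 V ≥ V_ov = 1.59 V, the device is in saturation.
I_D = ½ k_n V_ov² = 0.5 × 3.17 × 1.59² = 4.01 mA.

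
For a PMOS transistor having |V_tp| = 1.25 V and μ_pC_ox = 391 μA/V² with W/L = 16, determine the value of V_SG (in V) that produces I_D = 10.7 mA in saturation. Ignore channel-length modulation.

V_SG = 3.10 V

k_p = μ_pC_ox · (W/L) = 6.256 mA/V².
In saturation I_D = ½ k_p (V_SG − |V_tp|)², so V_SG − |V_tp| = √(2 I_D / k_p) = √(2 × 10.7 / 6.256) = 1.85 V.
V_SG = 1.25 + 1.85 = 3.1 V.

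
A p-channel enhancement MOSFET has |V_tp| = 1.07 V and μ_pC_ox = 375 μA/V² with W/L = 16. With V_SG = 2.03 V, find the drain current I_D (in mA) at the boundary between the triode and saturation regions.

At the boundary V_SD = V_ov = V_SG − |V_tp| = 2.03 − 1.07 = 0.96 V.
k_p = μ_pC_ox · (W/L) = 6 mA/V².
I_D = ½ k_p V_ov² = 0.5 × 6 × 0.96² = 2.76 mA.

I_D = 2.76 mA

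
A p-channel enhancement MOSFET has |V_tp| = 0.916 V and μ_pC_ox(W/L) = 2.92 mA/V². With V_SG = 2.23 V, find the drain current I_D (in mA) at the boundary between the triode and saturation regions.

At the boundary V_SD = V_ov = V_SG − |V_tp| = 2.23 − 0.916 = 1.31 V.
I_D = ½ k_p V_ov² = 0.5 × 2.92 × 1.31² = 2.52 mA.

I_D = 2.52 mA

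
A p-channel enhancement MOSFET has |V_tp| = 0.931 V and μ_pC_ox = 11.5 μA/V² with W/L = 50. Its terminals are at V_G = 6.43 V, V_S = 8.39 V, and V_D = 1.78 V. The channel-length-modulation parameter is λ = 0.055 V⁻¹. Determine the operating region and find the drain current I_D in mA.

Saturation; I_D = 0.415 mA

V_SG = V_S − V_G = 8.39 − 6.43 = 1.96 V; V_SD = V_S − V_D = 8.39 − 1.78 = 6.61 V.
k_p = μ_pC_ox · (W/L) = 0.575 mA/V².
V_ov = V_SG − |V_tp| = 1.96 − 0.931 = 1.03 V.
Since V_SD = 6.61 V ≥ V_ov = 1.03 V, the device is in saturation.
I_D = ½ k_p V_ov² (1 + λ V_SD) = 0.5 × 0.575 × 1.03² × (1 + 0.055 × 6.61) = 0.415 mA.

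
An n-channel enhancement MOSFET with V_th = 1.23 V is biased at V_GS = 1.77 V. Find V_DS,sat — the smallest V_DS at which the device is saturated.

V_DS,sat = 0.540 V

The boundary between triode and saturation is V_DS = V_GS − V_th = V_ov.
V_ov = 1.77 − 1.23 = 0.54 V.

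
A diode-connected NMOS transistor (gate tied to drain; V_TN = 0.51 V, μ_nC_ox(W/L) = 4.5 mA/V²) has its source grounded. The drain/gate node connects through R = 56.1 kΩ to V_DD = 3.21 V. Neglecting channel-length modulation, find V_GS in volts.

V_GS = 0.652 V

With gate tied to drain, V_GS = V_DS ≥ V_GS − V_TN, so the device is in saturation.
KCL at the drain: ½ k_n (V_GS − V_TN)² = (V_DD − V_GS)/R.
Let x = V_GS − 0.51. Then 126 x² + x − 2.7 = 0, giving x = 0.142 V (positive root), so V_GS = 0.652 V.
I_D = (V_DD − V_GS)/R = (3.21 − 0.652) / 56.1 = 0.0456 mA.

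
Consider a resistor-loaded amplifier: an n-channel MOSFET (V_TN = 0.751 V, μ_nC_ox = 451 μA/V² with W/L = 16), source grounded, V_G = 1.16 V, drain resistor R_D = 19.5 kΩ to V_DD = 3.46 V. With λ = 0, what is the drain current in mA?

I_D = 0.174 mA

V_GS = V_G = 1.16 V, so V_ov = 1.16 − 0.751 = 0.409 V.
k_n = μ_nC_ox · (W/L) = 7.216 mA/V².
Assume saturation: I_D = ½ k_n V_ov² = 0.5 × 7.216 × 0.409² = 0.604 mA, giving V_DS = V_DD − I_D R_D = 3.46 − 0.604 × 19.5 = -8.31 V.
But -8.31 V < V_ov = 0.409 V, so the device is actually in triode.
In triode I_D = k_n[V_ov V_DS − ½ V_DS²] and I_D = (V_DD − V_DS)/R_D. Equating: 70.4 V_DS² − 58.55 V_DS + 3.46 = 0, giving V_DS = 0.064 V (the root below V_ov).
I_D = (3.46 − 0.064) / 19.5 = 0.174 mA.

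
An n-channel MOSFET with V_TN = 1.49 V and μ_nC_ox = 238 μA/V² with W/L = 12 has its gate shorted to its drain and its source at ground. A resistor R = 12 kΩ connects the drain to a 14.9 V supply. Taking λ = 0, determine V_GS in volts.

With gate tied to drain, V_GS = V_DS ≥ V_GS − V_TN, so the device is in saturation.
k_n = μ_nC_ox · (W/L) = 2.856 mA/V².
KCL at the drain: ½ k_n (V_GS − V_TN)² = (V_DD − V_GS)/R.
Let x = V_GS − 1.49. Then 17.1 x² + x − 13.41 = 0, giving x = 0.856 V (positive root), so V_GS = 2.35 V.
I_D = (V_DD − V_GS)/R = (14.9 − 2.35) / 12 = 1.05 mA.

V_GS = 2.35 V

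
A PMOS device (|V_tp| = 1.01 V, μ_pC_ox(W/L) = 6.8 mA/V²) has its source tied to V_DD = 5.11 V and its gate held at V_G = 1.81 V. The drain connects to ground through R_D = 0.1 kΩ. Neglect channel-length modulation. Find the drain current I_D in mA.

I_D = 17.8 mA

V_SG = V_DD − V_G = 5.11 − 1.81 = 3.3 V, so V_ov = 3.3 − 1.01 = 2.29 V.
Assume saturation: I_D = ½ k_p V_ov² = 0.5 × 6.8 × 2.29² = 17.8 mA, giving V_SD = V_DD − I_D R_D = 5.11 − 17.8 × 0.1 = 3.33 V.
V_SD = 3.33 V ≥ V_ov = 2.29 V, confirming saturation.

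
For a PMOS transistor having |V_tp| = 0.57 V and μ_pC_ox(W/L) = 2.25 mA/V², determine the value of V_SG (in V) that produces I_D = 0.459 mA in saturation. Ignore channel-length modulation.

V_SG = 1.21 V

In saturation I_D = ½ k_p (V_SG − |V_tp|)², so V_SG − |V_tp| = √(2 I_D / k_p) = √(2 × 0.459 / 2.25) = 0.639 V.
V_SG = 0.57 + 0.639 = 1.21 V.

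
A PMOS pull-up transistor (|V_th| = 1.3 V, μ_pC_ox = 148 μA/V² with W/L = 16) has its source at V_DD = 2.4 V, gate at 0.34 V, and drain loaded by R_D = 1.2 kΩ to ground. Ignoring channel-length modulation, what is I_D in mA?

I_D = 0.684 mA

V_SG = V_DD − V_G = 2.4 − 0.34 = 2.06 V, so V_ov = 2.06 − 1.3 = 0.76 V.
k_p = μ_pC_ox · (W/L) = 2.368 mA/V².
Assume saturation: I_D = ½ k_p V_ov² = 0.5 × 2.368 × 0.76² = 0.684 mA, giving V_SD = V_DD − I_D R_D = 2.4 − 0.684 × 1.2 = 1.58 V.
V_SD = 1.58 V ≥ V_ov = 0.76 V, confirming saturation.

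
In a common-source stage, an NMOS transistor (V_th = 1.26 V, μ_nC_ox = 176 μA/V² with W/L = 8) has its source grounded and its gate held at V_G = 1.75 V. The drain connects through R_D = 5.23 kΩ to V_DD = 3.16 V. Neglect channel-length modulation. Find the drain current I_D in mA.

V_GS = V_G = 1.75 V, so V_ov = 1.75 − 1.26 = 0.49 V.
k_n = μ_nC_ox · (W/L) = 1.408 mA/V².
Assume saturation: I_D = ½ k_n V_ov² = 0.5 × 1.408 × 0.49² = 0.169 mA, giving V_DS = V_DD − I_D R_D = 3.16 − 0.169 × 5.23 = 2.28 V.
V_DS = 2.28 V ≥ V_ov = 0.49 V, confirming saturation.

I_D = 0.169 mA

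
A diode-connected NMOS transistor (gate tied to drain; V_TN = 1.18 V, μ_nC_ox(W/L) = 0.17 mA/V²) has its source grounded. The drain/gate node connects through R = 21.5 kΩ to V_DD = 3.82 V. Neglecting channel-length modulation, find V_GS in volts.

With gate tied to drain, V_GS = V_DS ≥ V_GS − V_TN, so the device is in saturation.
KCL at the drain: ½ k_n (V_GS − V_TN)² = (V_DD − V_GS)/R.
Let x = V_GS − 1.18. Then 1.83 x² + x − 2.64 = 0, giving x = 0.959 V (positive root), so V_GS = 2.14 V.
I_D = (V_DD − V_GS)/R = (3.82 − 2.14) / 21.5 = 0.0782 mA.

V_GS = 2.14 V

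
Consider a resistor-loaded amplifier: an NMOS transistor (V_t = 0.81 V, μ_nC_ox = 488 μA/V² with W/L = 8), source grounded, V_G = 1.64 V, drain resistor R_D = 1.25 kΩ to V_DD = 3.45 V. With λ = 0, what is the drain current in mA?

V_GS = V_G = 1.64 V, so V_ov = 1.64 − 0.81 = 0.83 V.
k_n = μ_nC_ox · (W/L) = 3.904 mA/V².
Assume saturation: I_D = ½ k_n V_ov² = 0.5 × 3.904 × 0.83² = 1.34 mA, giving V_DS = V_DD − I_D R_D = 3.45 − 1.34 × 1.25 = 1.77 V.
V_DS = 1.77 V ≥ V_ov = 0.83 V, confirming saturation.

I_D = 1.34 mA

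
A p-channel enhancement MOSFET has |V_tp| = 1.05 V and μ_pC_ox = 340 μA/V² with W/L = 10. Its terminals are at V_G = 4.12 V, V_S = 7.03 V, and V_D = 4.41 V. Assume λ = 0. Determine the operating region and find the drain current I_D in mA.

V_SG = V_S − V_G = 7.03 − 4.12 = 2.91 V; V_SD = V_S − V_D = 7.03 − 4.41 = 2.62 V.
k_p = μ_pC_ox · (W/L) = 3.4 mA/V².
V_ov = V_SG − |V_tp| = 2.91 − 1.05 = 1.86 V.
Since V_SD = 2.62 V ≥ V_ov = 1.86 V, the device is in saturation.
I_D = ½ k_p V_ov² = 0.5 × 3.4 × 1.86² = 5.88 mA.

Saturation; I_D = 5.88 mA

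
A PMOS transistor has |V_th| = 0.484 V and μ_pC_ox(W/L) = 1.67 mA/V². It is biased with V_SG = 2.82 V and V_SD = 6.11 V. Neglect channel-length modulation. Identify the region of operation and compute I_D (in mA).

V_ov = V_SG − |V_th| = 2.82 − 0.484 = 2.34 V.
Since V_SD = 6.11 V ≥ V_ov = 2.34 V, the device is in saturation.
I_D = ½ k_p V_ov² = 0.5 × 1.67 × 2.34² = 4.56 mA.

Saturation; I_D = 4.56 mA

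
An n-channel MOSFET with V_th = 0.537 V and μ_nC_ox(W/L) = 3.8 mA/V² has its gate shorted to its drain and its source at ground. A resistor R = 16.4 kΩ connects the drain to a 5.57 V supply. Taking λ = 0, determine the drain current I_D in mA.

With gate tied to drain, V_GS = V_DS ≥ V_GS − V_th, so the device is in saturation.
KCL at the drain: ½ k_n (V_GS − V_th)² = (V_DD − V_GS)/R.
Let x = V_GS − 0.537. Then 31.2 x² + x − 5.033 = 0, giving x = 0.386 V (positive root), so V_GS = 0.923 V.
I_D = (V_DD − V_GS)/R = (5.57 − 0.923) / 16.4 = 0.283 mA.

I_D = 0.283 mA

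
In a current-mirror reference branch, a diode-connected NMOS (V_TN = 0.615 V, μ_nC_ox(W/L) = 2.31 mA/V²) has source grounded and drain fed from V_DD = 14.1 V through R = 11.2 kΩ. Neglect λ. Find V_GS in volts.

V_GS = 1.60 V

With gate tied to drain, V_GS = V_DS ≥ V_GS − V_TN, so the device is in saturation.
KCL at the drain: ½ k_n (V_GS − V_TN)² = (V_DD − V_GS)/R.
Let x = V_GS − 0.615. Then 12.9 x² + x − 13.48 = 0, giving x = 0.983 V (positive root), so V_GS = 1.6 V.
I_D = (V_DD − V_GS)/R = (14.1 − 1.6) / 11.2 = 1.12 mA.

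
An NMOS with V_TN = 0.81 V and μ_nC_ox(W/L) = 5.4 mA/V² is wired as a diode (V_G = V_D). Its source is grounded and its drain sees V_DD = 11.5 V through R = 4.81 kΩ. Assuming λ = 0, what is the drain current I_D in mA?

I_D = 2.04 mA

With gate tied to drain, V_GS = V_DS ≥ V_GS − V_TN, so the device is in saturation.
KCL at the drain: ½ k_n (V_GS − V_TN)² = (V_DD − V_GS)/R.
Let x = V_GS − 0.81. Then 13 x² + x − 10.69 = 0, giving x = 0.87 V (positive root), so V_GS = 1.68 V.
I_D = (V_DD − V_GS)/R = (11.5 − 1.68) / 4.81 = 2.04 mA.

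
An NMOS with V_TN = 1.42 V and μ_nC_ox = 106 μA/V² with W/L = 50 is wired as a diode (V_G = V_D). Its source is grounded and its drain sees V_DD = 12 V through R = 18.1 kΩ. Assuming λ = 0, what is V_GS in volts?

V_GS = 1.88 V

With gate tied to drain, V_GS = V_DS ≥ V_GS − V_TN, so the device is in saturation.
k_n = μ_nC_ox · (W/L) = 5.3 mA/V².
KCL at the drain: ½ k_n (V_GS − V_TN)² = (V_DD − V_GS)/R.
Let x = V_GS − 1.42. Then 48 x² + x − 10.58 = 0, giving x = 0.459 V (positive root), so V_GS = 1.88 V.
I_D = (V_DD − V_GS)/R = (12 − 1.88) / 18.1 = 0.559 mA.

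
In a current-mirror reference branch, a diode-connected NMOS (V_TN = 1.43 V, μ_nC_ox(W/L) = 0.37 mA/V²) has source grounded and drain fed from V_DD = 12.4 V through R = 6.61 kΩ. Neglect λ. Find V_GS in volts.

V_GS = 4.04 V

With gate tied to drain, V_GS = V_DS ≥ V_GS − V_TN, so the device is in saturation.
KCL at the drain: ½ k_n (V_GS − V_TN)² = (V_DD − V_GS)/R.
Let x = V_GS − 1.43. Then 1.22 x² + x − 10.97 = 0, giving x = 2.61 V (positive root), so V_GS = 4.04 V.
I_D = (V_DD − V_GS)/R = (12.4 − 4.04) / 6.61 = 1.26 mA.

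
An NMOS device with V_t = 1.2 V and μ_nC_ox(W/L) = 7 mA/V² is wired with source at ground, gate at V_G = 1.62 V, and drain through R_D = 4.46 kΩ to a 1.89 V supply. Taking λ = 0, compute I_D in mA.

V_GS = V_G = 1.62 V, so V_ov = 1.62 − 1.2 = 0.42 V.
Assume saturation: I_D = ½ k_n V_ov² = 0.5 × 7 × 0.42² = 0.617 mA, giving V_DS = V_DD − I_D R_D = 1.89 − 0.617 × 4.46 = -0.864 V.
But -0.864 V < V_ov = 0.42 V, so the device is actually in triode.
In triode I_D = k_n[V_ov V_DS − ½ V_DS²] and I_D = (V_DD − V_DS)/R_D. Equating: 15.6 V_DS² − 14.11 V_DS + 1.89 = 0, giving V_DS = 0.163 V (the root below V_ov).
I_D = (1.89 − 0.163) / 4.46 = 0.387 mA.

I_D = 0.387 mA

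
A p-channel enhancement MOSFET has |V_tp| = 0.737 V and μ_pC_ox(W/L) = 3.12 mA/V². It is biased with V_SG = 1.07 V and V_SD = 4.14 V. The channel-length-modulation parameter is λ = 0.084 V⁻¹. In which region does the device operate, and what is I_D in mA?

Saturation; I_D = 0.233 mA

V_ov = V_SG − |V_tp| = 1.07 − 0.737 = 0.333 V.
Since V_SD = 4.14 V ≥ V_ov = 0.333 V, the device is in saturation.
I_D = ½ k_p V_ov² (1 + λ V_SD) = 0.5 × 3.12 × 0.333² × (1 + 0.084 × 4.14) = 0.233 mA.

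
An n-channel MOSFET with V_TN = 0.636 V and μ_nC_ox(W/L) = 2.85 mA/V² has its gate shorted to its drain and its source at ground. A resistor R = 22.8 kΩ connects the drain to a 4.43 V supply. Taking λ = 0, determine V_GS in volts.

V_GS = 0.963 V

With gate tied to drain, V_GS = V_DS ≥ V_GS − V_TN, so the device is in saturation.
KCL at the drain: ½ k_n (V_GS − V_TN)² = (V_DD − V_GS)/R.
Let x = V_GS − 0.636. Then 32.5 x² + x − 3.794 = 0, giving x = 0.327 V (positive root), so V_GS = 0.963 V.
I_D = (V_DD − V_GS)/R = (4.43 − 0.963) / 22.8 = 0.152 mA.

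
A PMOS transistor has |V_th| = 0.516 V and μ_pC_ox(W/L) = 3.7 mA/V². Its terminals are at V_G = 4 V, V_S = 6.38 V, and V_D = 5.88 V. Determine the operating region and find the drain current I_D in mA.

V_SG = V_S − V_G = 6.38 − 4 = 2.38 V; V_SD = V_S − V_D = 6.38 − 5.88 = 0.5 V.
V_ov = V_SG − |V_th| = 2.38 − 0.516 = 1.86 V.
Since V_SD = 0.5 V < V_ov = 1.86 V, the device is in the triode region.
I_D = k_p [V_ov · V_SD − ½ V_SD²] = 3.7 × [1.86 × 0.5 − 0.5 × 0.5²] = 2.99 mA.

Triode; I_D = 2.99 mA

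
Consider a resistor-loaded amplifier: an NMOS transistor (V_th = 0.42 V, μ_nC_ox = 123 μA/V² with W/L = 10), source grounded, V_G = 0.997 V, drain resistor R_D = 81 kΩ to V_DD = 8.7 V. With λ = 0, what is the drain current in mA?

I_D = 0.105 mA

V_GS = V_G = 0.997 V, so V_ov = 0.997 − 0.42 = 0.577 V.
k_n = μ_nC_ox · (W/L) = 1.23 mA/V².
Assume saturation: I_D = ½ k_n V_ov² = 0.5 × 1.23 × 0.577² = 0.205 mA, giving V_DS = V_DD − I_D R_D = 8.7 − 0.205 × 81 = -7.88 V.
But -7.88 V < V_ov = 0.577 V, so the device is actually in triode.
In triode I_D = k_n[V_ov V_DS − ½ V_DS²] and I_D = (V_DD − V_DS)/R_D. Equating: 49.8 V_DS² − 58.49 V_DS + 8.7 = 0, giving V_DS = 0.175 V (the root below V_ov).
I_D = (8.7 − 0.175) / 81 = 0.105 mA.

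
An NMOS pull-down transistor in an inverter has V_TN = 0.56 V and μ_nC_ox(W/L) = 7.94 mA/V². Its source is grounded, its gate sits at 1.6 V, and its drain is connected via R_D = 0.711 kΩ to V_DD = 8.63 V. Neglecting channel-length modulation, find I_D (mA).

I_D = 4.29 mA

V_GS = V_G = 1.6 V, so V_ov = 1.6 − 0.56 = 1.04 V.
Assume saturation: I_D = ½ k_n V_ov² = 0.5 × 7.94 × 1.04² = 4.29 mA, giving V_DS = V_DD − I_D R_D = 8.63 − 4.29 × 0.711 = 5.58 V.
V_DS = 5.58 V ≥ V_ov = 1.04 V, confirming saturation.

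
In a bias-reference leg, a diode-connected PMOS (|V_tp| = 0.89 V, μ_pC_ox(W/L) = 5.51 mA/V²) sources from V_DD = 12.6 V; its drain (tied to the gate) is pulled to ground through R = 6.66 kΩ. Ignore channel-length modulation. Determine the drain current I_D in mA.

With gate tied to drain, V_SG = V_SD ≥ V_SG − |V_tp|, so the device is in saturation.
KCL at the drain: ½ k_p (V_SG − |V_tp|)² = (V_DD − V_SG)/R.
Let x = V_SG − 0.89. Then 18.3 x² + x − 11.71 = 0, giving x = 0.772 V (positive root), so V_SG = 1.66 V.
I_D = (V_DD − V_SG)/R = (12.6 − 1.66) / 6.66 = 1.64 mA.

I_D = 1.64 mA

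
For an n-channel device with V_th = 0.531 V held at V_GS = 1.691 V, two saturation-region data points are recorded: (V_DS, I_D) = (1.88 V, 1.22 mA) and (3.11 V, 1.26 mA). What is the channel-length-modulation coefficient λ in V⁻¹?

λ = 0.0281 V⁻¹

With V_GS fixed, I_D ∝ (1 + λ V_DS) in saturation, so I_D2/I_D1 = (1 + λ V_DS2)/(1 + λ V_DS1).
1.26/1.22 = 1.033 = (1 + 3.11 λ)/(1 + 1.88 λ).
Solving: λ (I_D1 V_DS2 − I_D2 V_DS1) = I_D2 − I_D1, so λ = (1.26 − 1.22) / (1.22 × 3.11 − 1.26 × 1.88) = 0.04 / 1.43 = 0.0281 V⁻¹.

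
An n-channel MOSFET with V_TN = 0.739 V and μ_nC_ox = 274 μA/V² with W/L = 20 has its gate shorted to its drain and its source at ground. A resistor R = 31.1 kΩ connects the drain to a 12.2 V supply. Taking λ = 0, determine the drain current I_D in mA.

I_D = 0.357 mA

With gate tied to drain, V_GS = V_DS ≥ V_GS − V_TN, so the device is in saturation.
k_n = μ_nC_ox · (W/L) = 5.48 mA/V².
KCL at the drain: ½ k_n (V_GS − V_TN)² = (V_DD − V_GS)/R.
Let x = V_GS − 0.739. Then 85.2 x² + x − 11.46 = 0, giving x = 0.361 V (positive root), so V_GS = 1.1 V.
I_D = (V_DD − V_GS)/R = (12.2 − 1.1) / 31.1 = 0.357 mA.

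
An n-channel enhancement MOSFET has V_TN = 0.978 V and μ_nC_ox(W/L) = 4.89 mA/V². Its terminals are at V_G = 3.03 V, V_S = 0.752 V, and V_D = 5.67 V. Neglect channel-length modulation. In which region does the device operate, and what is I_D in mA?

V_GS = V_G − V_S = 3.03 − 0.752 = 2.28 V; V_DS = V_D − V_S = 5.67 − 0.752 = 4.92 V.
V_ov = V_GS − V_TN = 2.28 − 0.978 = 1.3 V.
Since V_DS = 4.92 V ≥ V_ov = 1.3 V, the device is in saturation.
I_D = ½ k_n V_ov² = 0.5 × 4.89 × 1.3² = 4.13 mA.

Saturation; I_D = 4.13 mA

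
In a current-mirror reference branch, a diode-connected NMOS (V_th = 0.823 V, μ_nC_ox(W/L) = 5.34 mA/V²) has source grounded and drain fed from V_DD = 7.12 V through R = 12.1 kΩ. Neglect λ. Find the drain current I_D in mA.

With gate tied to drain, V_GS = V_DS ≥ V_GS − V_th, so the device is in saturation.
KCL at the drain: ½ k_n (V_GS − V_th)² = (V_DD − V_GS)/R.
Let x = V_GS − 0.823. Then 32.3 x² + x − 6.297 = 0, giving x = 0.426 V (positive root), so V_GS = 1.25 V.
I_D = (V_DD − V_GS)/R = (7.12 − 1.25) / 12.1 = 0.485 mA.

I_D = 0.485 mA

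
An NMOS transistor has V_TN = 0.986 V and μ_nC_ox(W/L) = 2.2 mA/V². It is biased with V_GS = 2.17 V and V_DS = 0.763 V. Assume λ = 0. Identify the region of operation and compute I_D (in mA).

V_ov = V_GS − V_TN = 2.17 − 0.986 = 1.18 V.
Since V_DS = 0.763 V < V_ov = 1.18 V, the device is in the triode region.
I_D = k_n [V_ov · V_DS − ½ V_DS²] = 2.2 × [1.18 × 0.763 − 0.5 × 0.763²] = 1.35 mA.

Triode; I_D = 1.35 mA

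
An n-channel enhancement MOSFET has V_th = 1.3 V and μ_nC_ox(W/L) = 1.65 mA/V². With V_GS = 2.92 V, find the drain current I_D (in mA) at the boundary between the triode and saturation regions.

At the boundary V_DS = V_ov = V_GS − V_th = 2.92 − 1.3 = 1.62 V.
I_D = ½ k_n V_ov² = 0.5 × 1.65 × 1.62² = 2.17 mA.

I_D = 2.17 mA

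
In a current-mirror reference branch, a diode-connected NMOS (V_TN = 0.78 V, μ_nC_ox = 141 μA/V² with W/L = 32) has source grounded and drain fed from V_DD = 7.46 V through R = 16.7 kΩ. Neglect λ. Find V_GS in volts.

V_GS = 1.19 V

With gate tied to drain, V_GS = V_DS ≥ V_GS − V_TN, so the device is in saturation.
k_n = μ_nC_ox · (W/L) = 4.512 mA/V².
KCL at the drain: ½ k_n (V_GS − V_TN)² = (V_DD − V_GS)/R.
Let x = V_GS − 0.78. Then 37.7 x² + x − 6.68 = 0, giving x = 0.408 V (positive root), so V_GS = 1.19 V.
I_D = (V_DD − V_GS)/R = (7.46 − 1.19) / 16.7 = 0.376 mA.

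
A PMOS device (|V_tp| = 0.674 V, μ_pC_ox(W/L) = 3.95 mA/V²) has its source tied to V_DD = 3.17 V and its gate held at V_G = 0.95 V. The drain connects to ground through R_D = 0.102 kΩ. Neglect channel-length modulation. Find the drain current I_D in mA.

V_SG = V_DD − V_G = 3.17 − 0.95 = 2.22 V, so V_ov = 2.22 − 0.674 = 1.55 V.
Assume saturation: I_D = ½ k_p V_ov² = 0.5 × 3.95 × 1.55² = 4.72 mA, giving V_SD = V_DD − I_D R_D = 3.17 − 4.72 × 0.102 = 2.69 V.
V_SD = 2.69 V ≥ V_ov = 1.55 V, confirming saturation.

I_D = 4.72 mA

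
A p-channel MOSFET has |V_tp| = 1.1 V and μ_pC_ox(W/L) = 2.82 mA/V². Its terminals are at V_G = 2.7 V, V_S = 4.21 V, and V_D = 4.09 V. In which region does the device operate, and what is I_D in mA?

Triode; I_D = 0.118 mA

V_SG = V_S − V_G = 4.21 − 2.7 = 1.51 V; V_SD = V_S − V_D = 4.21 − 4.09 = 0.12 V.
V_ov = V_SG − |V_tp| = 1.51 − 1.1 = 0.41 V.
Since V_SD = 0.12 V < V_ov = 0.41 V, the device is in the triode region.
I_D = k_p [V_ov · V_SD − ½ V_SD²] = 2.82 × [0.41 × 0.12 − 0.5 × 0.12²] = 0.118 mA.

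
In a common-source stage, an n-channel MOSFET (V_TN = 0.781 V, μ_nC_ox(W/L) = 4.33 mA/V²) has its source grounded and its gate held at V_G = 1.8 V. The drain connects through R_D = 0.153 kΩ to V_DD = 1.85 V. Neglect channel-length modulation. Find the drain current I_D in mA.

V_GS = V_G = 1.8 V, so V_ov = 1.8 − 0.781 = 1.02 V.
Assume saturation: I_D = ½ k_n V_ov² = 0.5 × 4.33 × 1.02² = 2.25 mA, giving V_DS = V_DD − I_D R_D = 1.85 − 2.25 × 0.153 = 1.51 V.
V_DS = 1.51 V ≥ V_ov = 1.02 V, confirming saturation.

I_D = 2.25 mA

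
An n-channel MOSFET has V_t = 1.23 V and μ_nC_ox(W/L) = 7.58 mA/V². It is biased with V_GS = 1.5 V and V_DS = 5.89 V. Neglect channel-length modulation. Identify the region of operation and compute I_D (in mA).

Saturation; I_D = 0.276 mA

V_ov = V_GS − V_t = 1.5 − 1.23 = 0.27 V.
Since V_DS = 5.89 V ≥ V_ov = 0.27 V, the device is in saturation.
I_D = ½ k_n V_ov² = 0.5 × 7.58 × 0.27² = 0.276 mA.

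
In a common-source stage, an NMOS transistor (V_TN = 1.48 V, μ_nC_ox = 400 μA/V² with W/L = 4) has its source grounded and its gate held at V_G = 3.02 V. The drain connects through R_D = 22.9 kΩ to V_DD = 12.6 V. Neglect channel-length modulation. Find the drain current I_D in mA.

I_D = 0.540 mA

V_GS = V_G = 3.02 V, so V_ov = 3.02 − 1.48 = 1.54 V.
k_n = μ_nC_ox · (W/L) = 1.6 mA/V².
Assume saturation: I_D = ½ k_n V_ov² = 0.5 × 1.6 × 1.54² = 1.9 mA, giving V_DS = V_DD − I_D R_D = 12.6 − 1.9 × 22.9 = -30.8 V.
But -30.8 V < V_ov = 1.54 V, so the device is actually in triode.
In triode I_D = k_n[V_ov V_DS − ½ V_DS²] and I_D = (V_DD − V_DS)/R_D. Equating: 18.3 V_DS² − 57.43 V_DS + 12.6 = 0, giving V_DS = 0.237 V (the root below V_ov).
I_D = (12.6 − 0.237) / 22.9 = 0.54 mA.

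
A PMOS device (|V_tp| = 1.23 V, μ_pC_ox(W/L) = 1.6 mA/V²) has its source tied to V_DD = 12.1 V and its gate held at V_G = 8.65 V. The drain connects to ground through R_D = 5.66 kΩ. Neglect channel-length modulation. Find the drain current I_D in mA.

V_SG = V_DD − V_G = 12.1 − 8.65 = 3.45 V, so V_ov = 3.45 − 1.23 = 2.22 V.
Assume saturation: I_D = ½ k_p V_ov² = 0.5 × 1.6 × 2.22² = 3.94 mA, giving V_SD = V_DD − I_D R_D = 12.1 − 3.94 × 5.66 = -10.2 V.
But -10.2 V < V_ov = 2.22 V, so the device is actually in triode.
In triode I_D = k_p[V_ov V_SD − ½ V_SD²] and I_D = (V_DD − V_SD)/R_D. Equating: 4.53 V_SD² − 21.1 V_SD + 12.1 = 0, giving V_SD = 0.67 V (the root below V_ov).
I_D = (12.1 − 0.67) / 5.66 = 2.02 mA.

I_D = 2.02 mA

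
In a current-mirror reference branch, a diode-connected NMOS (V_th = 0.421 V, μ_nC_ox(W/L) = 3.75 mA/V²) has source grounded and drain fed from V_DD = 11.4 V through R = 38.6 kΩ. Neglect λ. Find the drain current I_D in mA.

I_D = 0.275 mA

With gate tied to drain, V_GS = V_DS ≥ V_GS − V_th, so the device is in saturation.
KCL at the drain: ½ k_n (V_GS − V_th)² = (V_DD − V_GS)/R.
Let x = V_GS − 0.421. Then 72.4 x² + x − 10.98 = 0, giving x = 0.383 V (positive root), so V_GS = 0.804 V.
I_D = (V_DD − V_GS)/R = (11.4 − 0.804) / 38.6 = 0.275 mA.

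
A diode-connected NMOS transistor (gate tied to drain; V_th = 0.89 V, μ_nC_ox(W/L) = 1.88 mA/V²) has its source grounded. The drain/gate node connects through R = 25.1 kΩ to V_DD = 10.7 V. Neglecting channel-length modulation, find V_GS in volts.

V_GS = 1.51 V

With gate tied to drain, V_GS = V_DS ≥ V_GS − V_th, so the device is in saturation.
KCL at the drain: ½ k_n (V_GS − V_th)² = (V_DD − V_GS)/R.
Let x = V_GS − 0.89. Then 23.6 x² + x − 9.81 = 0, giving x = 0.624 V (positive root), so V_GS = 1.51 V.
I_D = (V_DD − V_GS)/R = (10.7 − 1.51) / 25.1 = 0.366 mA.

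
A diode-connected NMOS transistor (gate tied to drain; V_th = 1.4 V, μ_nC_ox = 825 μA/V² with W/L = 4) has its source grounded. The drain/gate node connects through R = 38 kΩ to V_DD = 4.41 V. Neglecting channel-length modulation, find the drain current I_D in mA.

I_D = 0.0737 mA

With gate tied to drain, V_GS = V_DS ≥ V_GS − V_th, so the device is in saturation.
k_n = μ_nC_ox · (W/L) = 3.3 mA/V².
KCL at the drain: ½ k_n (V_GS − V_th)² = (V_DD − V_GS)/R.
Let x = V_GS − 1.4. Then 62.7 x² + x − 3.01 = 0, giving x = 0.211 V (positive root), so V_GS = 1.61 V.
I_D = (V_DD − V_GS)/R = (4.41 − 1.61) / 38 = 0.0737 mA.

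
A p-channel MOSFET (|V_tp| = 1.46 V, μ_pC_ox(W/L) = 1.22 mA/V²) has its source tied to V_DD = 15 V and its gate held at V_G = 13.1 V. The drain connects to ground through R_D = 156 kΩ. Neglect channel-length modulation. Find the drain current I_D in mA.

V_SG = V_DD − V_G = 15 − 13.1 = 1.9 V, so V_ov = 1.9 − 1.46 = 0.44 V.
Assume saturation: I_D = ½ k_p V_ov² = 0.5 × 1.22 × 0.44² = 0.118 mA, giving V_SD = V_DD − I_D R_D = 15 − 0.118 × 156 = -3.42 V.
But -3.42 V < V_ov = 0.44 V, so the device is actually in triode.
In triode I_D = k_p[V_ov V_SD − ½ V_SD²] and I_D = (V_DD − V_SD)/R_D. Equating: 95.2 V_SD² − 84.74 V_SD + 15 = 0, giving V_SD = 0.244 V (the root below V_ov).
I_D = (15 − 0.244) / 156 = 0.0946 mA.

I_D = 0.0946 mA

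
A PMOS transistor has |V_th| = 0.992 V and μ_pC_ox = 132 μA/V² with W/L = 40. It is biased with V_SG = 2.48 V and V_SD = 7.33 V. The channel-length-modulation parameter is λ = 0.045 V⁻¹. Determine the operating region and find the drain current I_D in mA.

k_p = μ_pC_ox · (W/L) = 5.28 mA/V².
V_ov = V_SG − |V_th| = 2.48 − 0.992 = 1.49 V.
Since V_SD = 7.33 V ≥ V_ov = 1.49 V, the device is in saturation.
I_D = ½ k_p V_ov² (1 + λ V_SD) = 0.5 × 5.28 × 1.49² × (1 + 0.045 × 7.33) = 7.77 mA.

Saturation; I_D = 7.77 mA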